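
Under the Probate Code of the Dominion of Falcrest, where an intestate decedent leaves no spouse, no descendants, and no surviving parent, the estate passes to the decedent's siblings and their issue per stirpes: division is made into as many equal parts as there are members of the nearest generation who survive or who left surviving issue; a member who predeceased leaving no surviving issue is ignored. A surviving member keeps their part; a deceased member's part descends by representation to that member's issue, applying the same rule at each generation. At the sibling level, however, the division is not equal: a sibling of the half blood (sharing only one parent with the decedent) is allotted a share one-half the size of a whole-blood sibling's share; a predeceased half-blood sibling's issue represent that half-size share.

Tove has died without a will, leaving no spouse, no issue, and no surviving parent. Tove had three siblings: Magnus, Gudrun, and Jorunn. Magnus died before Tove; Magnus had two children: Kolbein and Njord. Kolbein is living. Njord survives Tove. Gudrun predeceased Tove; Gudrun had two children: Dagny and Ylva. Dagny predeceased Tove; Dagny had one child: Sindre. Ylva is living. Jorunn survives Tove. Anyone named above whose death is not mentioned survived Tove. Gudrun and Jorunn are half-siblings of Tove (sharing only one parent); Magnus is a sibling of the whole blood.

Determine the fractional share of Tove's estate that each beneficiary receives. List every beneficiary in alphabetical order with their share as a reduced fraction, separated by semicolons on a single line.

Jorunn 1/4; Kolbein 1/4; Njord 1/4; Sindre 1/8; Ylva 1/8

No spouse, descendants, or parent survives, so the estate passes to Tove's siblings per stirpes.
Half-blood siblings count for one-half the weight of whole-blood siblings at the initial division.
Dividing 1 in proportion to weights (total weight 2): Magnus (weight 1) → 1/2; Gudrun (weight 1/2) → 1/4; Jorunn (weight 1/2) → 1/4.
Magnus predeceased; the 1/2 allotted to Magnus's branch passes to Magnus's issue by representation.
The 1/2 is divided into 2 equal shares of 1/4 among Kolbein, Njord.
Kolbein is living and takes 1/4.
Njord is living and takes 1/4.
Gudrun predeceased; the 1/4 allotted to Gudrun's branch passes to Gudrun's issue by representation.
The 1/4 is divided into 2 equal shares of 1/8 among Dagny, Ylva.
Dagny predeceased; the 1/8 allotted to Dagny's branch passes to Dagny's issue by representation.
Sindre is the sole taker at this level and receives the full 1/8.
Ylva is living and takes 1/8.
Jorunn is living and takes 1/4.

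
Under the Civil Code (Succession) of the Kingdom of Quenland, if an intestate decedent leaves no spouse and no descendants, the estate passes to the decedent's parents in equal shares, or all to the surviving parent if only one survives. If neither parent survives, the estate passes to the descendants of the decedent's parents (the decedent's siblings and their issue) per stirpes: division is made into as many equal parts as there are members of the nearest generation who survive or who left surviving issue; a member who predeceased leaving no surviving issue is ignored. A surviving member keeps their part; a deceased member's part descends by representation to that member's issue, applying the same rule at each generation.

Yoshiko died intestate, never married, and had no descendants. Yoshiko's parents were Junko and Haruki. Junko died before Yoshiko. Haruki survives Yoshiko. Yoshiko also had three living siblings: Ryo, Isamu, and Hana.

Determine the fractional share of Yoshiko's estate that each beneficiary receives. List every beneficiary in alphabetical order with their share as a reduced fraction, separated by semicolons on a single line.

Haruki 1

Only one parent, Haruki, survives, so Haruki takes the entire estate. The siblings take nothing because a surviving parent has priority.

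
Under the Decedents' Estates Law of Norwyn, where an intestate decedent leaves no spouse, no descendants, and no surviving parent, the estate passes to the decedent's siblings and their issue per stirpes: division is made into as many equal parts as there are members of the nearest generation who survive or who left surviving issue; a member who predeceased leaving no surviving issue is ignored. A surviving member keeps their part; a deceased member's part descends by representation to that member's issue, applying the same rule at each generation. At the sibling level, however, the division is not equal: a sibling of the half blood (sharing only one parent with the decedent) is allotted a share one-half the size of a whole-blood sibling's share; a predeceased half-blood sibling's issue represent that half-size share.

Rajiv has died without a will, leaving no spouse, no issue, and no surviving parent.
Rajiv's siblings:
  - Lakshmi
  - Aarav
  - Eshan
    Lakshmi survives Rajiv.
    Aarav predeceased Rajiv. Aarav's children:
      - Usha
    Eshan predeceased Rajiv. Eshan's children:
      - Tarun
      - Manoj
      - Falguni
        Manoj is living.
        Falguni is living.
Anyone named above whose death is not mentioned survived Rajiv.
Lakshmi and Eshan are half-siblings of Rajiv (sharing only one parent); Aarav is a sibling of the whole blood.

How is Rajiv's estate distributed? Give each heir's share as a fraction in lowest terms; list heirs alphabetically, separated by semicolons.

Falguni 1/12; Lakshmi 1/4; Manoj 1/12; Tarun 1/12; Usha 1/2

No spouse, descendants, or parent survives, so the estate passes to Rajiv's siblings per stirpes.
Half-blood siblings count for one-half the weight of whole-blood siblings at the initial division.
Dividing 1 in proportion to weights (total weight 2): Lakshmi (weight 1/2) → 1/4; Aarav (weight 1) → 1/2; Eshan (weight 1/2) → 1/4.
Lakshmi is living and takes 1/4.
Aarav predeceased; the 1/2 allotted to Aarav's branch passes to Aarav's issue by representation.
Usha is the sole taker at this level and receives the full 1/2.
Eshan predeceased; the 1/4 allotted to Eshan's branch passes to Eshan's issue by representation.
The 1/4 is divided into 3 equal shares of 1/12 among Tarun, Manoj, Falguni.
Tarun is living and takes 1/12.
Manoj is living and takes 1/12.
Falguni is living and takes 1/12.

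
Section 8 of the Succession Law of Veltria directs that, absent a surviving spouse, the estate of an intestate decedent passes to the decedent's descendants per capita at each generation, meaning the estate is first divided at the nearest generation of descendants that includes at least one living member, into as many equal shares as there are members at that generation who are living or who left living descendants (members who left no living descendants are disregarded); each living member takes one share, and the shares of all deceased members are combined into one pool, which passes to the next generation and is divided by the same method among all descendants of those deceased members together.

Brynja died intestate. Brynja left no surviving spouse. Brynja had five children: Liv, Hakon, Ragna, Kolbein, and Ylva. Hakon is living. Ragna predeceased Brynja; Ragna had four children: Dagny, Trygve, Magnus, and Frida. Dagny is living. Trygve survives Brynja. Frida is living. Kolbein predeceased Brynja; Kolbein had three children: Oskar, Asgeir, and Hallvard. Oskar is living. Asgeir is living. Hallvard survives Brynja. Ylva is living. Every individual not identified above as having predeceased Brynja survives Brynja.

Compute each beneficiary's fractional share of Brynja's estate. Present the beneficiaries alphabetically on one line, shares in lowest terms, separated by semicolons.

There is no surviving spouse, so the entire estate passes to Brynja's descendants per capita at each generation.
At generation 1 (Liv, Hakon, Ragna, Kolbein, Ylva) there are 5 shares of (1)/5 = 1/5 each.
Living: Liv, Hakon, and Ylva — each takes 1/5.
Deceased: Ragna and Kolbein. Their combined 2/5 is pooled and carried to generation 2.
At generation 2 (Dagny, Trygve, Magnus, Frida, Oskar, Asgeir, Hallvard) there are 7 shares of (2/5)/7 = 2/35 each.
Living: Dagny, Trygve, Magnus, Frida, Oskar, Asgeir, and Hallvard — each takes 2/35.

Asgeir 2/35; Dagny 2/35; Frida 2/35; Hakon 1/5; Hallvard 2/35; Liv 1/5; Magnus 2/35; Oskar 2/35; Trygve 2/35; Ylva 1/5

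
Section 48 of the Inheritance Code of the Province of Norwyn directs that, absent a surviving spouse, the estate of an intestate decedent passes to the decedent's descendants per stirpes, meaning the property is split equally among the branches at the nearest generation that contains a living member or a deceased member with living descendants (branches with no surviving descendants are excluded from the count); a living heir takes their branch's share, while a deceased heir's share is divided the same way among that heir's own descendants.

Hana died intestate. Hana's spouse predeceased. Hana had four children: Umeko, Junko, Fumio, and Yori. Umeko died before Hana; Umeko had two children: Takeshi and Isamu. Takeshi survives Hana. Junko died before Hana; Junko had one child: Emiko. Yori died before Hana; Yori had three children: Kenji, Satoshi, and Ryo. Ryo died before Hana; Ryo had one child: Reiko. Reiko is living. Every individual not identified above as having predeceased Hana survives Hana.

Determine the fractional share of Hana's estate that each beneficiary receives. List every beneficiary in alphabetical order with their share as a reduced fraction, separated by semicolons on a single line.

Emiko 1/4; Fumio 1/4; Isamu 1/8; Kenji 1/12; Reiko 1/12; Satoshi 1/12; Takeshi 1/8

There is no surviving spouse, so the entire estate passes to Hana's descendants per stirpes.
The estate is divided into 4 equal shares of 1/4 among Umeko, Junko, Fumio, Yori.
Umeko predeceased; the 1/4 allotted to Umeko's branch passes to Umeko's issue by representation.
The 1/4 is divided into 2 equal shares of 1/8 among Takeshi, Isamu.
Takeshi is living and takes 1/8.
Isamu is living and takes 1/8.
Junko predeceased; the 1/4 allotted to Junko's branch passes to Junko's issue by representation.
Emiko is the sole taker at this level and receives the full 1/4.
Fumio is living and takes 1/4.
Yori predeceased; the 1/4 allotted to Yori's branch passes to Yori's issue by representation.
The 1/4 is divided into 3 equal shares of 1/12 among Kenji, Satoshi, Ryo.
Kenji is living and takes 1/12.
Satoshi is living and takes 1/12.
Ryo predeceased; the 1/12 allotted to Ryo's branch passes to Ryo's issue by representation.
Reiko is the sole taker at this level and receives the full 1/12.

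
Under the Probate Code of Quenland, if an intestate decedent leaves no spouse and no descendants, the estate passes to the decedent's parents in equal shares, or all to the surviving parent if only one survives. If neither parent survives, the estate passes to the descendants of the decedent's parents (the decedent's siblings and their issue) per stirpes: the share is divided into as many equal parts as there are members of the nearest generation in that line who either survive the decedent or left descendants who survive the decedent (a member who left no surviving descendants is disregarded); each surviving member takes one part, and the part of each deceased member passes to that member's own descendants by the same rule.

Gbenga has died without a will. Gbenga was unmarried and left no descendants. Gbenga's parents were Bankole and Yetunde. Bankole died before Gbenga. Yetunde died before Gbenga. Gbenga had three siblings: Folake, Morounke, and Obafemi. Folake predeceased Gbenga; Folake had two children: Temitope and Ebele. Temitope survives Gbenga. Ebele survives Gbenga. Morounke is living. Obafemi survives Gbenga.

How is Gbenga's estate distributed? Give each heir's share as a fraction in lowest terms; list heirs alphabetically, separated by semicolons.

Neither parent survives and there are no descendants, so the estate passes to Gbenga's siblings and their issue per stirpes.
The estate is divided into 3 equal shares of 1/3 among Folake, Morounke, Obafemi.
Folake predeceased; the 1/3 allotted to Folake's branch passes to Folake's issue by representation.
The 1/3 is divided into 2 equal shares of 1/6 among Temitope, Ebele.
Temitope is living and takes 1/6.
Ebele is living and takes 1/6.
Morounke is living and takes 1/3.
Obafemi is living and takes 1/3.

Ebele 1/6; Morounke 1/3; Obafemi 1/3; Temitope 1/6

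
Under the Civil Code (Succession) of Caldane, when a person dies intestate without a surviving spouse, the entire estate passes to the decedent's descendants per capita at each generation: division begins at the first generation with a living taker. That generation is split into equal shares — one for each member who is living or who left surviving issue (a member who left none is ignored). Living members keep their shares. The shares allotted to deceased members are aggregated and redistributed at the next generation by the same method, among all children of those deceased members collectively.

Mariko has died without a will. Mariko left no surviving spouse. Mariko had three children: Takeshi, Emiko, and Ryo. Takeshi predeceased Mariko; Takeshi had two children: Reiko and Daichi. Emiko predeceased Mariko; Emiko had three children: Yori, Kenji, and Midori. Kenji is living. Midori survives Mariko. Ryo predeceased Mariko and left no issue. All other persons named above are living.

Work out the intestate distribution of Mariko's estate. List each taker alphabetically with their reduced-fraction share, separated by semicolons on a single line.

Daichi 1/5; Kenji 1/5; Midori 1/5; Reiko 1/5; Yori 1/5

There is no surviving spouse, so the entire estate passes to Mariko's descendants per capita at each generation.
No one at generation 1 (Takeshi, Emiko) is living; moving to the next generation.
At generation 2 (Reiko, Daichi, Yori, Kenji, Midori) there are 5 shares of (1)/5 = 1/5 each.
Living: Reiko, Daichi, Yori, Kenji, and Midori — each takes 1/5.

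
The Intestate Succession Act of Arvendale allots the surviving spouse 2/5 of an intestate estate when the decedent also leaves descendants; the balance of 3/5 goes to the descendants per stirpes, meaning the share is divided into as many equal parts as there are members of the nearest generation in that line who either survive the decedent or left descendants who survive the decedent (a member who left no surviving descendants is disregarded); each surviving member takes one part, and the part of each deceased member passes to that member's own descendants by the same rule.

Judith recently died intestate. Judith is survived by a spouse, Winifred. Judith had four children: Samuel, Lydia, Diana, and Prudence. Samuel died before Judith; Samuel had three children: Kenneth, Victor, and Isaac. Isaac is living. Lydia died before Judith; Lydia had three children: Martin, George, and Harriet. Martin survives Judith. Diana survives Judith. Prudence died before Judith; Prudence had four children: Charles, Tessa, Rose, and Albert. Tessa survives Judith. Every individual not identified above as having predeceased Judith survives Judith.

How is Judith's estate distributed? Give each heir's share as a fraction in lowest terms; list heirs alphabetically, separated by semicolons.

Albert 3/80; Charles 3/80; Diana 3/20; George 1/20; Harriet 1/20; Isaac 1/20; Kenneth 1/20; Martin 1/20; Rose 3/80; Tessa 3/80; Victor 1/20; Winifred 2/5

Winifred, as surviving spouse, takes 2/5.
The remaining 3/5 passes to Judith's descendants per stirpes.
The 3/5 is divided into 4 equal shares of 3/20 among Samuel, Lydia, Diana, Prudence.
Samuel predeceased; the 3/20 allotted to Samuel's branch passes to Samuel's issue by representation.
The 3/20 is divided into 3 equal shares of 1/20 among Kenneth, Victor, Isaac.
Kenneth is living and takes 1/20.
Victor is living and takes 1/20.
Isaac is living and takes 1/20.
Lydia predeceased; the 3/20 allotted to Lydia's branch passes to Lydia's issue by representation.
The 3/20 is divided into 3 equal shares of 1/20 among Martin, George, Harriet.
Martin is living and takes 1/20.
George is living and takes 1/20.
Harriet is living and takes 1/20.
Diana is living and takes 3/20.
Prudence predeceased; the 3/20 allotted to Prudence's branch passes to Prudence's issue by representation.
The 3/20 is divided into 4 equal shares of 3/80 among Charles, Tessa, Rose, Albert.
Charles is living and takes 3/80.
Tessa is living and takes 3/80.
Rose is living and takes 3/80.
Albert is living and takes 3/80.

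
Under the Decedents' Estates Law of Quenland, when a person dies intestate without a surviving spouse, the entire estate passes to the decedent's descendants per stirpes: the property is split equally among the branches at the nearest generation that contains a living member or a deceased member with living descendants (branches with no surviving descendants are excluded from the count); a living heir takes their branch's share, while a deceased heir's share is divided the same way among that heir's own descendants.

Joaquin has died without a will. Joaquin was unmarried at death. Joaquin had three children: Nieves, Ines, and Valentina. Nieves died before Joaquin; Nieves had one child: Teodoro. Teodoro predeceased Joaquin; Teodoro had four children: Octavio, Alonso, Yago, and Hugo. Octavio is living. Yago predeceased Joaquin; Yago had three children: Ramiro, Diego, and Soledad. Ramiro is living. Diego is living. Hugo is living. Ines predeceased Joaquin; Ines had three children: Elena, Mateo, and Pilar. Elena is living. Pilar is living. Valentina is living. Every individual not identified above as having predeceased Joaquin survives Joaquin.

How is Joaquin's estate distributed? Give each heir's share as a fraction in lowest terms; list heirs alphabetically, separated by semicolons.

There is no surviving spouse, so the entire estate passes to Joaquin's descendants per stirpes.
The estate is divided into 3 equal shares of 1/3 among Nieves, Ines, Valentina.
Nieves predeceased; the 1/3 allotted to Nieves's branch passes to Nieves's issue by representation.
Teodoro's line is the sole branch at this level, so the full 1/3 passes to Teodoro's issue by representation.
The 1/3 is divided into 4 equal shares of 1/12 among Octavio, Alonso, Yago, Hugo.
Octavio is living and takes 1/12.
Alonso is living and takes 1/12.
Yago predeceased; the 1/12 allotted to Yago's branch passes to Yago's issue by representation.
The 1/12 is divided into 3 equal shares of 1/36 among Ramiro, Diego, Soledad.
Ramiro is living and takes 1/36.
Diego is living and takes 1/36.
Soledad is living and takes 1/36.
Hugo is living and takes 1/12.
Ines predeceased; the 1/3 allotted to Ines's branch passes to Ines's issue by representation.
The 1/3 is divided into 3 equal shares of 1/9 among Elena, Mateo, Pilar.
Elena is living and takes 1/9.
Mateo is living and takes 1/9.
Pilar is living and takes 1/9.
Valentina is living and takes 1/3.

Alonso 1/12; Diego 1/36; Elena 1/9; Hugo 1/12; Mateo 1/9; Octavio 1/12; Pilar 1/9; Ramiro 1/36; Soledad 1/36; Valentina 1/3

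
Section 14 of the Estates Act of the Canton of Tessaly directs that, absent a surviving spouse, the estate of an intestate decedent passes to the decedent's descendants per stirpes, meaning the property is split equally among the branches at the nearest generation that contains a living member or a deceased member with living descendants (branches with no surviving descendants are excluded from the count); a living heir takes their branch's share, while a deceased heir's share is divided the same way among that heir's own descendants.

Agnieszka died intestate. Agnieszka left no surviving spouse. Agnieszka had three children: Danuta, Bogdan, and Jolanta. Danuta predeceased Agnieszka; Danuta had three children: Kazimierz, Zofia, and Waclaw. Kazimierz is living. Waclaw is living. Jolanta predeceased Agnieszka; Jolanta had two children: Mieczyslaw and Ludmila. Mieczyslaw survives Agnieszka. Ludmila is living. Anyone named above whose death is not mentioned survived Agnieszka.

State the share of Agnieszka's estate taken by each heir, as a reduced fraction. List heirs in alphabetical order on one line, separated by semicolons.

Bogdan 1/3; Kazimierz 1/9; Ludmila 1/6; Mieczyslaw 1/6; Waclaw 1/9; Zofia 1/9

There is no surviving spouse, so the entire estate passes to Agnieszka's descendants per stirpes.
The estate is divided into 3 equal shares of 1/3 among Danuta, Bogdan, Jolanta.
Danuta predeceased; the 1/3 allotted to Danuta's branch passes to Danuta's issue by representation.
The 1/3 is divided into 3 equal shares of 1/9 among Kazimierz, Zofia, Waclaw.
Kazimierz is living and takes 1/9.
Zofia is living and takes 1/9.
Waclaw is living and takes 1/9.
Bogdan is living and takes 1/3.
Jolanta predeceased; the 1/3 allotted to Jolanta's branch passes to Jolanta's issue by representation.
The 1/3 is divided into 2 equal shares of 1/6 among Mieczyslaw, Ludmila.
Mieczyslaw is living and takes 1/6.
Ludmila is living and takes 1/6.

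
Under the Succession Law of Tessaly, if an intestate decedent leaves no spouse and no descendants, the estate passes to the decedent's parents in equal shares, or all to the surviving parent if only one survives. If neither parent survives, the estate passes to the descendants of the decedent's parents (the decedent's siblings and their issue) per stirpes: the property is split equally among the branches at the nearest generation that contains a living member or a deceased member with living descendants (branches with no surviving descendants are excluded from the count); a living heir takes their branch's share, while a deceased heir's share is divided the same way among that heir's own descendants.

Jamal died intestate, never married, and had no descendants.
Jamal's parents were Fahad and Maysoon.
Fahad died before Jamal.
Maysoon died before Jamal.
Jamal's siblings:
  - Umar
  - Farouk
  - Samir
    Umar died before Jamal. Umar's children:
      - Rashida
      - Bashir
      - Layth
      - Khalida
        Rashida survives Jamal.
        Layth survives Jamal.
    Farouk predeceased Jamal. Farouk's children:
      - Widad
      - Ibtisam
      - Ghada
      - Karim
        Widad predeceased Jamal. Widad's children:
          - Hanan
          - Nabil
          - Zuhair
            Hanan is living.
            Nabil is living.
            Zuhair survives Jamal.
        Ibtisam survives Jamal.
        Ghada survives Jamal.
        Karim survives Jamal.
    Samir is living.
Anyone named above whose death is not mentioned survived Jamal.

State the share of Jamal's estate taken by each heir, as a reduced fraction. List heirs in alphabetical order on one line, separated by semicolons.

Neither parent survives and there are no descendants, so the estate passes to Jamal's siblings and their issue per stirpes.
The estate is divided into 3 equal shares of 1/3 among Umar, Farouk, Samir.
Umar predeceased; the 1/3 allotted to Umar's branch passes to Umar's issue by representation.
The 1/3 is divided into 4 equal shares of 1/12 among Rashida, Bashir, Layth, Khalida.
Rashida is living and takes 1/12.
Bashir is living and takes 1/12.
Layth is living and takes 1/12.
Khalida is living and takes 1/12.
Farouk predeceased; the 1/3 allotted to Farouk's branch passes to Farouk's issue by representation.
The 1/3 is divided into 4 equal shares of 1/12 among Widad, Ibtisam, Ghada, Karim.
Widad predeceased; the 1/12 allotted to Widad's branch passes to Widad's issue by representation.
The 1/12 is divided into 3 equal shares of 1/36 among Hanan, Nabil, Zuhair.
Hanan is living and takes 1/36.
Nabil is living and takes 1/36.
Zuhair is living and takes 1/36.
Ibtisam is living and takes 1/12.
Ghada is living and takes 1/12.
Karim is living and takes 1/12.
Samir is living and takes 1/3.

Bashir 1/12; Ghada 1/12; Hanan 1/36; Ibtisam 1/12; Karim 1/12; Khalida 1/12; Layth 1/12; Nabil 1/36; Rashida 1/12; Samir 1/3; Zuhair 1/36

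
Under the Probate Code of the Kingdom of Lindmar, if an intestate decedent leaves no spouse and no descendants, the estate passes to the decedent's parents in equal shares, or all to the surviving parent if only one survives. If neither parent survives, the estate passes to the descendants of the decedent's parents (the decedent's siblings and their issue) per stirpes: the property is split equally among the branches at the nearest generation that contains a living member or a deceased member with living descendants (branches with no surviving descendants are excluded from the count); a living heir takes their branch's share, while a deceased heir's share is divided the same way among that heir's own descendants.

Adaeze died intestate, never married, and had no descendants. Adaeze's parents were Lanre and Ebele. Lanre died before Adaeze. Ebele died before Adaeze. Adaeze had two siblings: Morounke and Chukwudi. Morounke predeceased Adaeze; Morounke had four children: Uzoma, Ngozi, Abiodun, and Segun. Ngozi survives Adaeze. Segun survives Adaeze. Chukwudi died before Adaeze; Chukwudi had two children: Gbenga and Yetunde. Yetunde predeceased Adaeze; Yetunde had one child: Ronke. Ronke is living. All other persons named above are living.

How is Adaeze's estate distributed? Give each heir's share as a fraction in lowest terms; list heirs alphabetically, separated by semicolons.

Abiodun 1/8; Gbenga 1/4; Ngozi 1/8; Ronke 1/4; Segun 1/8; Uzoma 1/8

Neither parent survives and there are no descendants, so the estate passes to Adaeze's siblings and their issue per stirpes.
The estate is divided into 2 equal shares of 1/2 among Morounke, Chukwudi.
Morounke predeceased; the 1/2 allotted to Morounke's branch passes to Morounke's issue by representation.
The 1/2 is divided into 4 equal shares of 1/8 among Uzoma, Ngozi, Abiodun, Segun.
Uzoma is living and takes 1/8.
Ngozi is living and takes 1/8.
Abiodun is living and takes 1/8.
Segun is living and takes 1/8.
Chukwudi predeceased; the 1/2 allotted to Chukwudi's branch passes to Chukwudi's issue by representation.
The 1/2 is divided into 2 equal shares of 1/4 among Gbenga, Yetunde.
Gbenga is living and takes 1/4.
Yetunde predeceased; the 1/4 allotted to Yetunde's branch passes to Yetunde's issue by representation.
Ronke is the sole taker at this level and receives the full 1/4.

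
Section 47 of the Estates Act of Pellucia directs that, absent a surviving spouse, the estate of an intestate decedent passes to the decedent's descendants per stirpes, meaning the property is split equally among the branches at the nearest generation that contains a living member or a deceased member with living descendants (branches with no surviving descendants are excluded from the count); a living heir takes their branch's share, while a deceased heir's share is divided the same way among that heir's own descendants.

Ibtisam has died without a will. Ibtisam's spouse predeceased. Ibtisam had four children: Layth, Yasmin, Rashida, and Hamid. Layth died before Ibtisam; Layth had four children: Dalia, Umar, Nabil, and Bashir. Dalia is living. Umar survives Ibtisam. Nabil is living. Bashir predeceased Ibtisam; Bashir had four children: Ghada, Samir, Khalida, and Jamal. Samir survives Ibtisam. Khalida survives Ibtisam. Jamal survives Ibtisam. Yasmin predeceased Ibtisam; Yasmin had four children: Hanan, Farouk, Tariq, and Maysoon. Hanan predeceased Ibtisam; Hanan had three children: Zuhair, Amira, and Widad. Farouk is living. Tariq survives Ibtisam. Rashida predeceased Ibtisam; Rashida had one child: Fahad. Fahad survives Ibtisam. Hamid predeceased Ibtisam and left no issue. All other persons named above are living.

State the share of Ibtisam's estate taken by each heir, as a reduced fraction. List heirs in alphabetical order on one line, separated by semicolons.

There is no surviving spouse, so the entire estate passes to Ibtisam's descendants per stirpes.
Hamid left no surviving issue, so that branch lapses and is disregarded.
The estate is divided into 3 equal shares of 1/3 among Layth, Yasmin, Rashida.
Layth predeceased; the 1/3 allotted to Layth's branch passes to Layth's issue by representation.
The 1/3 is divided into 4 equal shares of 1/12 among Dalia, Umar, Nabil, Bashir.
Dalia is living and takes 1/12.
Umar is living and takes 1/12.
Nabil is living and takes 1/12.
Bashir predeceased; the 1/12 allotted to Bashir's branch passes to Bashir's issue by representation.
The 1/12 is divided into 4 equal shares of 1/48 among Ghada, Samir, Khalida, Jamal.
Ghada is living and takes 1/48.
Samir is living and takes 1/48.
Khalida is living and takes 1/48.
Jamal is living and takes 1/48.
Yasmin predeceased; the 1/3 allotted to Yasmin's branch passes to Yasmin's issue by representation.
The 1/3 is divided into 4 equal shares of 1/12 among Hanan, Farouk, Tariq, Maysoon.
Hanan predeceased; the 1/12 allotted to Hanan's branch passes to Hanan's issue by representation.
The 1/12 is divided into 3 equal shares of 1/36 among Zuhair, Amira, Widad.
Zuhair is living and takes 1/36.
Amira is living and takes 1/36.
Widad is living and takes 1/36.
Farouk is living and takes 1/12.
Tariq is living and takes 1/12.
Maysoon is living and takes 1/12.
Rashida predeceased; the 1/3 allotted to Rashida's branch passes to Rashida's issue by representation.
Fahad is the sole taker at this level and receives the full 1/3.

Amira 1/36; Dalia 1/12; Fahad 1/3; Farouk 1/12; Ghada 1/48; Jamal 1/48; Khalida 1/48; Maysoon 1/12; Nabil 1/12; Samir 1/48; Tariq 1/12; Umar 1/12; Widad 1/36; Zuhair 1/36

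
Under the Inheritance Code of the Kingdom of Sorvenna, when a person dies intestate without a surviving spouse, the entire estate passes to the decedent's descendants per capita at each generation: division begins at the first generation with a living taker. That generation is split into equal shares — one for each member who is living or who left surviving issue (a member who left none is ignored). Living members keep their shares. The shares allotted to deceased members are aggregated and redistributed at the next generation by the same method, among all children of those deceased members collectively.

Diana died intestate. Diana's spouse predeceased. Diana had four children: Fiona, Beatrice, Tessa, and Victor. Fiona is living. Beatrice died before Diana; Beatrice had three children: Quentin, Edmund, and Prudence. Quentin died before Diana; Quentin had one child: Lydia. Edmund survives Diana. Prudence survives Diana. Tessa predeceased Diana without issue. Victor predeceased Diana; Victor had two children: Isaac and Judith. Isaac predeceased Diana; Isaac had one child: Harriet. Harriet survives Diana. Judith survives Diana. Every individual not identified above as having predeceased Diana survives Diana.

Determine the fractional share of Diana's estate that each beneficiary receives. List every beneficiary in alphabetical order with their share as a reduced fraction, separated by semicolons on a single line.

There is no surviving spouse, so the entire estate passes to Diana's descendants per capita at each generation.
At generation 1 (Fiona, Beatrice, Victor) there are 3 shares of (1)/3 = 1/3 each.
Living: Fiona — each takes 1/3.
Deceased: Beatrice and Victor. Their combined 2/3 is pooled and carried to generation 2.
At generation 2 (Quentin, Edmund, Prudence, Isaac, Judith) there are 5 shares of (2/3)/5 = 2/15 each.
Living: Edmund, Prudence, and Judith — each takes 2/15.
Deceased: Quentin and Isaac. Their combined 4/15 is pooled and carried to generation 3.
At generation 3 (Lydia, Harriet) there are 2 shares of (4/15)/2 = 2/15 each.
Living: Lydia and Harriet — each takes 2/15.

Edmund 2/15; Fiona 1/3; Harriet 2/15; Judith 2/15; Lydia 2/15; Prudence 2/15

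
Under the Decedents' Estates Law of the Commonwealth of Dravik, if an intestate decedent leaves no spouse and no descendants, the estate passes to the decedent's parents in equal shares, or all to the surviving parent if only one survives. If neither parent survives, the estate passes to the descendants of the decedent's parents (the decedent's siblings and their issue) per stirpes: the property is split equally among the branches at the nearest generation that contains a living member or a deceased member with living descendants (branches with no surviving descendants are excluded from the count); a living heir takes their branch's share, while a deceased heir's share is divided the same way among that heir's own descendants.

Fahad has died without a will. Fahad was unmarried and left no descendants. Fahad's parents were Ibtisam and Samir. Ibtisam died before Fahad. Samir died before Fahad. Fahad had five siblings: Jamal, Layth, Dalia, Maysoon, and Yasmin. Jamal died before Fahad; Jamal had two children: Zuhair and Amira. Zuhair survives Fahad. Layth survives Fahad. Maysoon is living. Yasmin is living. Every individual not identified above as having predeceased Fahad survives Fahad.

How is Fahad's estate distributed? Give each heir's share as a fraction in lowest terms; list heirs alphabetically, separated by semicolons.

Neither parent survives and there are no descendants, so the estate passes to Fahad's siblings and their issue per stirpes.
The estate is divided into 5 equal shares of 1/5 among Jamal, Layth, Dalia, Maysoon, Yasmin.
Jamal predeceased; the 1/5 allotted to Jamal's branch passes to Jamal's issue by representation.
The 1/5 is divided into 2 equal shares of 1/10 among Zuhair, Amira.
Zuhair is living and takes 1/10.
Amira is living and takes 1/10.
Layth is living and takes 1/5.
Dalia is living and takes 1/5.
Maysoon is living and takes 1/5.
Yasmin is living and takes 1/5.

Amira 1/10; Dalia 1/5; Layth 1/5; Maysoon 1/5; Yasmin 1/5; Zuhair 1/10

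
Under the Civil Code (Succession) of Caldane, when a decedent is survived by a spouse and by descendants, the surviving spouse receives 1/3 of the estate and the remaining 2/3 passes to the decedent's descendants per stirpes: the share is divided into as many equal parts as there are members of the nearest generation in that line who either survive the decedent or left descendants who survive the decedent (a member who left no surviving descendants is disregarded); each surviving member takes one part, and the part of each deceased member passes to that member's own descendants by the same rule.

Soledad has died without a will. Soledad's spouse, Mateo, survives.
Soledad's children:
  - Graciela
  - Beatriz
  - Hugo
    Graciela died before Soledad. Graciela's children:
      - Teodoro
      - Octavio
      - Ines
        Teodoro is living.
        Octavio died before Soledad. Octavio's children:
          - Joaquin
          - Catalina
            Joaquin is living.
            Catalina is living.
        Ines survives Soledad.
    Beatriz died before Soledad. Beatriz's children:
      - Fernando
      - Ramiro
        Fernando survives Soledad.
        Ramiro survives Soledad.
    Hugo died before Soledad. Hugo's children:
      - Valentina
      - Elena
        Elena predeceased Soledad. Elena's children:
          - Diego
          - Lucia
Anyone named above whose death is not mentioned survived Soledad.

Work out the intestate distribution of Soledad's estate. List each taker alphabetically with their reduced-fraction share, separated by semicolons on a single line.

Mateo, as surviving spouse, takes 1/3.
The remaining 2/3 passes to Soledad's descendants per stirpes.
The 2/3 is divided into 3 equal shares of 2/9 among Graciela, Beatriz, Hugo.
Graciela predeceased; the 2/9 allotted to Graciela's branch passes to Graciela's issue by representation.
The 2/9 is divided into 3 equal shares of 2/27 among Teodoro, Octavio, Ines.
Teodoro is living and takes 2/27.
Octavio predeceased; the 2/27 allotted to Octavio's branch passes to Octavio's issue by representation.
The 2/27 is divided into 2 equal shares of 1/27 among Joaquin, Catalina.
Joaquin is living and takes 1/27.
Catalina is living and takes 1/27.
Ines is living and takes 2/27.
Beatriz predeceased; the 2/9 allotted to Beatriz's branch passes to Beatriz's issue by representation.
The 2/9 is divided into 2 equal shares of 1/9 among Fernando, Ramiro.
Fernando is living and takes 1/9.
Ramiro is living and takes 1/9.
Hugo predeceased; the 2/9 allotted to Hugo's branch passes to Hugo's issue by representation.
The 2/9 is divided into 2 equal shares of 1/9 among Valentina, Elena.
Valentina is living and takes 1/9.
Elena predeceased; the 1/9 allotted to Elena's branch passes to Elena's issue by representation.
The 1/9 is divided into 2 equal shares of 1/18 among Diego, Lucia.
Diego is living and takes 1/18.
Lucia is living and takes 1/18.

Catalina 1/27; Diego 1/18; Fernando 1/9; Ines 2/27; Joaquin 1/27; Lucia 1/18; Mateo 1/3; Ramiro 1/9; Teodoro 2/27; Valentina 1/9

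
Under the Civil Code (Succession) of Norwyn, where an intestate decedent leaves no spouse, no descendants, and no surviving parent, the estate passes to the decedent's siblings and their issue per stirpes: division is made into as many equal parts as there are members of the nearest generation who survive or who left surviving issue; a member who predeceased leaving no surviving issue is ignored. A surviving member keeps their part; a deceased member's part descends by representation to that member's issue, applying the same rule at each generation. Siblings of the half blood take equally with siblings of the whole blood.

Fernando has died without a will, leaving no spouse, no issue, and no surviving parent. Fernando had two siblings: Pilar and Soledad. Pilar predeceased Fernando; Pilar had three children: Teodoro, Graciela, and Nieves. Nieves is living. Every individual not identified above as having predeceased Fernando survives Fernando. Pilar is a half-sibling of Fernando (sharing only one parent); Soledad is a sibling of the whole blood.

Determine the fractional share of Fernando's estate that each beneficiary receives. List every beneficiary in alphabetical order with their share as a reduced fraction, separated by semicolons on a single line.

No spouse, descendants, or parent survives, so the estate passes to Fernando's siblings per stirpes.
Half-blood and whole-blood siblings take equally under the stated rule.
The estate is divided into 2 equal shares of 1/2 among Pilar, Soledad.
Pilar predeceased; the 1/2 allotted to Pilar's branch passes to Pilar's issue by representation.
The 1/2 is divided into 3 equal shares of 1/6 among Teodoro, Graciela, Nieves.
Teodoro is living and takes 1/6.
Graciela is living and takes 1/6.
Nieves is living and takes 1/6.
Soledad is living and takes 1/2.

Graciela 1/6; Nieves 1/6; Soledad 1/2; Teodoro 1/6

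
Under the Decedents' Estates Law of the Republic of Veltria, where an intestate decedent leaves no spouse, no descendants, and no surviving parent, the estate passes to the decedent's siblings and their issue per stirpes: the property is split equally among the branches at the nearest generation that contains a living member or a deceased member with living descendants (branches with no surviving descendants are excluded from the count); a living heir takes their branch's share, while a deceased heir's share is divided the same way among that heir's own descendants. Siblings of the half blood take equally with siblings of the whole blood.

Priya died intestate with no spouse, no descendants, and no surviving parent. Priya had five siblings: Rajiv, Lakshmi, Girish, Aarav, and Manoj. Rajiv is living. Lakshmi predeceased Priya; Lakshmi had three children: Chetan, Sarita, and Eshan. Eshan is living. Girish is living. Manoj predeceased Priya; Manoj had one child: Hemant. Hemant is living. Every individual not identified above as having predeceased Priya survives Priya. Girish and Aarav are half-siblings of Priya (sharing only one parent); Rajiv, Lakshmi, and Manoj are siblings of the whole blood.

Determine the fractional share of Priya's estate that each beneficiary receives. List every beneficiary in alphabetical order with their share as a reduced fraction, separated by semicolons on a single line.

Aarav 1/5; Chetan 1/15; Eshan 1/15; Girish 1/5; Hemant 1/5; Rajiv 1/5; Sarita 1/15

No spouse, descendants, or parent survives, so the estate passes to Priya's siblings per stirpes.
Half-blood and whole-blood siblings take equally under the stated rule.
The estate is divided into 5 equal shares of 1/5 among Rajiv, Lakshmi, Girish, Aarav, Manoj.
Rajiv is living and takes 1/5.
Lakshmi predeceased; the 1/5 allotted to Lakshmi's branch passes to Lakshmi's issue by representation.
The 1/5 is divided into 3 equal shares of 1/15 among Chetan, Sarita, Eshan.
Chetan is living and takes 1/15.
Sarita is living and takes 1/15.
Eshan is living and takes 1/15.
Girish is living and takes 1/5.
Aarav is living and takes 1/5.
Manoj predeceased; the 1/5 allotted to Manoj's branch passes to Manoj's issue by representation.
Hemant is the sole taker at this level and receives the full 1/5.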